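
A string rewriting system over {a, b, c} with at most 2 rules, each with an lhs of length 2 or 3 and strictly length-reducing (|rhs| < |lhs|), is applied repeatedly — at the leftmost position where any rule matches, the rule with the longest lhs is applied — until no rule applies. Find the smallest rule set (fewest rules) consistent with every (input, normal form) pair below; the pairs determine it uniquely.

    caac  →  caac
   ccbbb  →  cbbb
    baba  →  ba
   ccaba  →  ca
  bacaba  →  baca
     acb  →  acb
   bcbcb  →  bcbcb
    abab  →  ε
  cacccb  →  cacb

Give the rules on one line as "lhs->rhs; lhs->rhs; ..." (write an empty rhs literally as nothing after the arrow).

  | caac
  | ccbbb => cbbb
  | baba => ba
  | ccaba => caba => ca

ab->; cc->c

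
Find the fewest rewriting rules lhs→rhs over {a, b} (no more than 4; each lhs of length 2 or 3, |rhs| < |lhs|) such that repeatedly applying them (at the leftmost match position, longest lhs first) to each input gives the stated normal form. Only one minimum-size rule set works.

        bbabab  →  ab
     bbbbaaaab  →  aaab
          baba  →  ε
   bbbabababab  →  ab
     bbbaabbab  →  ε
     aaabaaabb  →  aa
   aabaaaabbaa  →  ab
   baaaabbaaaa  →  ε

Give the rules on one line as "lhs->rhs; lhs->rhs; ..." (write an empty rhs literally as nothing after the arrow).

  | bbabab => abbab => ab
  | bbbbaaaab => bbabaaab => abbaaab => aaab
  | baba => ba => ε
  | bbbabababab => babbababab => bbababab => abbabab => abab => ab

abb->; ba->; baa->b; bba->ab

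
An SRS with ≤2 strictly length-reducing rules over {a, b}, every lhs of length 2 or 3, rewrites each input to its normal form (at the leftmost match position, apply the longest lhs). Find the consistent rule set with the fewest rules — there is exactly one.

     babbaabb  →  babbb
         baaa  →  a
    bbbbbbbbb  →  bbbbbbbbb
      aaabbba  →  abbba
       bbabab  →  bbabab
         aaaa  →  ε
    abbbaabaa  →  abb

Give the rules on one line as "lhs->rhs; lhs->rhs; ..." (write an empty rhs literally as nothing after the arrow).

aa->; baa->

  | babbaabb => babbb
  | baaa => a
  | bbbbbbbbb
  | aaabbba => abbba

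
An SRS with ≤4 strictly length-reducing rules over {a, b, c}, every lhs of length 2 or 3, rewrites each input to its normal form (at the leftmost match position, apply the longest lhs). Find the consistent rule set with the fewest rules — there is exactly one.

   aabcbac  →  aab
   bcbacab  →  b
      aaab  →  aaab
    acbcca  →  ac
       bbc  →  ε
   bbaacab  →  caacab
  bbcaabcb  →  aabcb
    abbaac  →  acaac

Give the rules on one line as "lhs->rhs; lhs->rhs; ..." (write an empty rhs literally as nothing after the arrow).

ba->; bb->c; cc->

  | aabcbac => aabcc => aab
  | bcbacab => bccab => bab => b
  | aaab
  | acbcca => acba => ac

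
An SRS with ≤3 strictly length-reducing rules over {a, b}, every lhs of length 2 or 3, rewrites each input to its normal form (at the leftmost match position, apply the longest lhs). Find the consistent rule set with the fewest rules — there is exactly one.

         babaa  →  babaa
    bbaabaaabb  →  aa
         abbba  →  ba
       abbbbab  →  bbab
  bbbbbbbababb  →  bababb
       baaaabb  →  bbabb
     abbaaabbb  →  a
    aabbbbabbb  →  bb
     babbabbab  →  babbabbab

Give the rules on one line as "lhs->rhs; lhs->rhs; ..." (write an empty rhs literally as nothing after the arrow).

  | babaa
  | bbaabaaabb => bbaaaabb => bbbabb => aaabb => bbb => aa
  | abbba => aaaa => ba
  | abbbbab => aaabab => bbab

aaa->b; aab->a; bbb->aa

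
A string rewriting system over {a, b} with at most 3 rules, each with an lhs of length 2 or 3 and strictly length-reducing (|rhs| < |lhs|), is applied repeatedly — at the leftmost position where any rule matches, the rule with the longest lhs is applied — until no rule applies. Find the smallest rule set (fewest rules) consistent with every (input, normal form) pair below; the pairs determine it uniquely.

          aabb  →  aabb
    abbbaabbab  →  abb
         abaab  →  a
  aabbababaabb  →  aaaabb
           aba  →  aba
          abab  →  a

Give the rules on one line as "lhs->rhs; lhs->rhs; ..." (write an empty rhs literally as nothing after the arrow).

baa->ba; bab->

  | aabb
  | abbbaabbab => abbbabbab => abbbab => abb
  | abaab => abab => a
  | aabbababaabb => aababaabb => aaaabb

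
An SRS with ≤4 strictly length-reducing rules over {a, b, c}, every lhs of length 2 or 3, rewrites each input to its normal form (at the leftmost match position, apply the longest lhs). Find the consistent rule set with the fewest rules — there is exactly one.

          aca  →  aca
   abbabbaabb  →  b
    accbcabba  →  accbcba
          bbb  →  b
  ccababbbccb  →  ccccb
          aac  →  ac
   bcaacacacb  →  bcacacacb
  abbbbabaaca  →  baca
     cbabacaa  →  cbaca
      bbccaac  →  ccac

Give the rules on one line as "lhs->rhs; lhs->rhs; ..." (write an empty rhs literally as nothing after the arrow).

  | aca
  | abbabbaabb => babbaabb => bbaabb => aabb => abb => b
  | accbcabba => accbcba
  | bbb => b

aa->a; ab->; bb->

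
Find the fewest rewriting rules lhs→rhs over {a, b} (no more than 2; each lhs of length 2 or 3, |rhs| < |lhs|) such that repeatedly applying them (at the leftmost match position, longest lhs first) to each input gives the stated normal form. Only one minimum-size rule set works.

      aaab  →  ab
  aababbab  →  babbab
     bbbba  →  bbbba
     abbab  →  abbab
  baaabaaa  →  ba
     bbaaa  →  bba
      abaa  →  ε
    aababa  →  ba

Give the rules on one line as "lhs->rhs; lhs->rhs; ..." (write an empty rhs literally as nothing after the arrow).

  | aaab => ab
  | aababbab => babbab
  | bbbba
  | abbab

aa->; aba->a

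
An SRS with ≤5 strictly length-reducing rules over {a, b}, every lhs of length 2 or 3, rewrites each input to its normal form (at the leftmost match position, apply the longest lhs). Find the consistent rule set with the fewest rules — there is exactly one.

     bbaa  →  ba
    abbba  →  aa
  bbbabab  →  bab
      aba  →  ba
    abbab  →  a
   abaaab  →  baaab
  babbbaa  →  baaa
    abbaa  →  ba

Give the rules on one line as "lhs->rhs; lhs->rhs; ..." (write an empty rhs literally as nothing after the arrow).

  | bbaa => ba
  | abbba => aa
  | bbbabab => abab => bab
  | aba => ba

aba->ba; bb->; bba->b; bbb->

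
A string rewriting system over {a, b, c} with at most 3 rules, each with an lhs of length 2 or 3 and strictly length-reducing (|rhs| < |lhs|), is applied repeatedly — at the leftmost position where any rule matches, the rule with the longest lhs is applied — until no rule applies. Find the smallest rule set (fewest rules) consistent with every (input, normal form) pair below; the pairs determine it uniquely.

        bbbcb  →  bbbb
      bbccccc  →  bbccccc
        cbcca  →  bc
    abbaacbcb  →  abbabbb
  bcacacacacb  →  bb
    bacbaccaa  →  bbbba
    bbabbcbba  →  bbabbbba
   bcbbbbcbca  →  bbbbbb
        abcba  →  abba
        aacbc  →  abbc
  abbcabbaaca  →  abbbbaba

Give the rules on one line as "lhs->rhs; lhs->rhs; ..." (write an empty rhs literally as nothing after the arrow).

ac->b; ca->; cb->b

  | bbbcb => bbbb
  | bbccccc
  | cbcca => bcca => bc
  | abbaacbcb => abbabbcb => abbabbb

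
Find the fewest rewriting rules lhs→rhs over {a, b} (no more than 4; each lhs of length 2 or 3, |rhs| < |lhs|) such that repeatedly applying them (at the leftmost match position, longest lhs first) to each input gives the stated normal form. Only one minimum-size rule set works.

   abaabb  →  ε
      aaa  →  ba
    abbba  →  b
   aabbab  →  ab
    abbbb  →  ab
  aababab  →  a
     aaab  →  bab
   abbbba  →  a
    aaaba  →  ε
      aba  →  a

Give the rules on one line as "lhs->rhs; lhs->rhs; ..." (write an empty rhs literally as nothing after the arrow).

  | abaabb => bbabb => aabb => bbb => ε
  | aaa => ba
  | abbba => aa => b
  | aabbab => bbbab => ab

aa->b; aba->bb; bb->a; bbb->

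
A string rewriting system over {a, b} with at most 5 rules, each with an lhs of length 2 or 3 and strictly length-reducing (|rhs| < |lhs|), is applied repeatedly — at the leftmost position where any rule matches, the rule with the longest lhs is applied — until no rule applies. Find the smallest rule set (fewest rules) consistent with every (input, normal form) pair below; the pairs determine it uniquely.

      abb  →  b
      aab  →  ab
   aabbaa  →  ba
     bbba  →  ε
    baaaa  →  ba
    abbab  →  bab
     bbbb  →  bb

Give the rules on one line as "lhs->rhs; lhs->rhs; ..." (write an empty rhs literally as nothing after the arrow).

aa->a; abb->b; bba->; bbb->bb

  | abb => b
  | aab => ab
  | aabbaa => abbaa => baa => ba
  | bbba => bba => ε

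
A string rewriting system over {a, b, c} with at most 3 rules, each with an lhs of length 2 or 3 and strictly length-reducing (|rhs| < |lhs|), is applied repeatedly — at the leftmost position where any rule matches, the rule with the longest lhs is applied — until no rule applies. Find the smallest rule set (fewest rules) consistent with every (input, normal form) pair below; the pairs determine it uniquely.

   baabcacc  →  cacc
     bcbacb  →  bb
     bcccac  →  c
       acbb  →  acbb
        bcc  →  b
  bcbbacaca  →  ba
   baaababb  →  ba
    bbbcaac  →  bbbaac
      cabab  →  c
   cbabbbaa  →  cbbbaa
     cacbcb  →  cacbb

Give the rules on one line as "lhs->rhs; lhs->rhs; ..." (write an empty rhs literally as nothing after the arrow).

  | baabcacc => bacacc => cacc
  | bcbacb => bbacb => bcb => bb
  | bcccac => bccac => bcac => bac => c
  | acbb

ab->; bac->c; bc->b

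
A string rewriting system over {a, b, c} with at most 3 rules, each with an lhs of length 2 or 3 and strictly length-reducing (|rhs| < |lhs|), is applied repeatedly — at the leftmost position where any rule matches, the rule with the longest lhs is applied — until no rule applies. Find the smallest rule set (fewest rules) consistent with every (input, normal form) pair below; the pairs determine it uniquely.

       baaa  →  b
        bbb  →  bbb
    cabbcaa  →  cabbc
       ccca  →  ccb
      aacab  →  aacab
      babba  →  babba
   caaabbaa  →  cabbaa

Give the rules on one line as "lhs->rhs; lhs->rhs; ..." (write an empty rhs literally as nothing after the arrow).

  | baaa => b
  | bbb
  | cabbcaa => cabbc
  | ccca => ccb

aaa->; caa->c; cca->cb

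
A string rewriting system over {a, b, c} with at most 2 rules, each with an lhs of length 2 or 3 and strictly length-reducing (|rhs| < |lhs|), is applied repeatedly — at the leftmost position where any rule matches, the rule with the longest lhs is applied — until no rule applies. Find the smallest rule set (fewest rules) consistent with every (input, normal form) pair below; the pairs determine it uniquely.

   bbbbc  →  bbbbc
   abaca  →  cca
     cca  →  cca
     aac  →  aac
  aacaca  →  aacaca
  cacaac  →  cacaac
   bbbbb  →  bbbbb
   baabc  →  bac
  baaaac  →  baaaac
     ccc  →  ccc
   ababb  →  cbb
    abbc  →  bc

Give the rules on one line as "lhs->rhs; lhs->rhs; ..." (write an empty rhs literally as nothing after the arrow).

  | bbbbc
  | abaca => cca
  | cca
  | aac

ab->; aba->c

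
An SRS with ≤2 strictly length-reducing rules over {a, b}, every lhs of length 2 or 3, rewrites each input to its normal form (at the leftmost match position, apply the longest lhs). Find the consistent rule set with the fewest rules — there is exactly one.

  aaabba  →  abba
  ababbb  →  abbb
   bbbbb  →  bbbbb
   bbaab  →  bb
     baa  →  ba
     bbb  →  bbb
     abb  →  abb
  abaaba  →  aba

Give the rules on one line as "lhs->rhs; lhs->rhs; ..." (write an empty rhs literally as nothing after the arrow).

  | aaabba => aabba => abba
  | ababbb => abbb
  | bbbbb
  | bbaab => bbab => bb

aa->a; bab->b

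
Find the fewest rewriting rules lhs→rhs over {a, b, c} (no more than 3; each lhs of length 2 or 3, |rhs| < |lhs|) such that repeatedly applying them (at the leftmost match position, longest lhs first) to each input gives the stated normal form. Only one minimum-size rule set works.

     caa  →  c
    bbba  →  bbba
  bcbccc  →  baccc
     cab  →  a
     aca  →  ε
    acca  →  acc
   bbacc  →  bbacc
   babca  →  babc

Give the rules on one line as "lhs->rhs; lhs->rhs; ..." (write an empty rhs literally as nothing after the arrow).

aca->; ca->c; cb->a

  | caa => ca => c
  | bbba
  | bcbccc => baccc
  | cab => cb => a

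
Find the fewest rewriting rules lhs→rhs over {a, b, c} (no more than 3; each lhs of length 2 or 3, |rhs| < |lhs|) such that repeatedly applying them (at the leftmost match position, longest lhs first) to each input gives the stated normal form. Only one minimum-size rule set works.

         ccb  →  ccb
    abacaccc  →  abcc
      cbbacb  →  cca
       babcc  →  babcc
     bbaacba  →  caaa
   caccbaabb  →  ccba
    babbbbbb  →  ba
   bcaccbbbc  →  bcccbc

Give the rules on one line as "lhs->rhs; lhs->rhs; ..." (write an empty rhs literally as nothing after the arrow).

  | ccb
  | abacaccc => abaccc => abcc
  | cbbacb => ccacb => cca
  | babcc

ac->; acb->a; bb->c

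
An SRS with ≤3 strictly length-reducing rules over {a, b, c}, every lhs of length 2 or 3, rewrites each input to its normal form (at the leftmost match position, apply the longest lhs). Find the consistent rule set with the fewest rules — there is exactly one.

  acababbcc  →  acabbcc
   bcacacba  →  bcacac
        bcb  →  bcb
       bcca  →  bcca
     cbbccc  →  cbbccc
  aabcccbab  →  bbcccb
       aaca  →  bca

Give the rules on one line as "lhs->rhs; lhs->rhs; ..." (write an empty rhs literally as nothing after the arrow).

  | acababbcc => acabbcc
  | bcacacba => bcacac
  | bcb
  | bcca

aa->b; ba->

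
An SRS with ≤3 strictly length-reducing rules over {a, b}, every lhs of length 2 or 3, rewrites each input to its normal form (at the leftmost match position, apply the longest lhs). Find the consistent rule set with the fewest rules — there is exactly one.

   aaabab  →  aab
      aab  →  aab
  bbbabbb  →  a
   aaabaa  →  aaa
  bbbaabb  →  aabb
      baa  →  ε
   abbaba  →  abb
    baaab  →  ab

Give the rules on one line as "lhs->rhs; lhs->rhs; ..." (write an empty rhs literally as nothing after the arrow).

aba->; baa->; bbb->

  | aaabab => aab
  | aab
  | bbbabbb => abbb => a
  | aaabaa => aaa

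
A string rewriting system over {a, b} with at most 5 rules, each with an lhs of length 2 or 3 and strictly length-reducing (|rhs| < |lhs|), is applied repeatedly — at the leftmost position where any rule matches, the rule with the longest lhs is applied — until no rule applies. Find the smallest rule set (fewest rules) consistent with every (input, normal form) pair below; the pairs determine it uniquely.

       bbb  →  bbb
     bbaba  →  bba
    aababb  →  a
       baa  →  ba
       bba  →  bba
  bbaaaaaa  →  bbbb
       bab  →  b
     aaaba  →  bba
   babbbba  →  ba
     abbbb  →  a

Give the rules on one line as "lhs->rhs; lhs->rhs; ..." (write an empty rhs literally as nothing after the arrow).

aa->a; aaa->b; ab->; abb->a

  | bbb
  | bbaba => bba
  | aababb => ababb => abb => a
  | baa => ba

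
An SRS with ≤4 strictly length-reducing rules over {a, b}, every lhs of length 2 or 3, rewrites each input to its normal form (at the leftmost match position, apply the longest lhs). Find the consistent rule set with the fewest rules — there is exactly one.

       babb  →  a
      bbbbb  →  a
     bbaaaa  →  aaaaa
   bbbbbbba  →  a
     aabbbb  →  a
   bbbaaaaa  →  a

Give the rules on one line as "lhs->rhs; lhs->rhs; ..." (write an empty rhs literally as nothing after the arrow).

ab->a; aba->ab; abb->bb; bb->a

  | babb => bbb => ab => a
  | bbbbb => abbb => bbb => ab => a
  | bbaaaa => aaaaa
  | bbbbbbba => abbbbba => bbbbba => abbba => bbba => aba => ab => a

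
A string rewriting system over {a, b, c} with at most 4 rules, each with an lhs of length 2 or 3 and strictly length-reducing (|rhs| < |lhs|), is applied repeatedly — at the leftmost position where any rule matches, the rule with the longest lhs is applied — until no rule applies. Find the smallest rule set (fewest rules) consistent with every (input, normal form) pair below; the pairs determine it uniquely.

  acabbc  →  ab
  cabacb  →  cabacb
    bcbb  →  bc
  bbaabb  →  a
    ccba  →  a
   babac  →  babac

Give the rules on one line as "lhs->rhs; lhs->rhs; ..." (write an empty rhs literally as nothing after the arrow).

abb->; bb->; cc->b

  | acabbc => acc => ab
  | cabacb
  | bcbb => bc
  | bbaabb => aabb => a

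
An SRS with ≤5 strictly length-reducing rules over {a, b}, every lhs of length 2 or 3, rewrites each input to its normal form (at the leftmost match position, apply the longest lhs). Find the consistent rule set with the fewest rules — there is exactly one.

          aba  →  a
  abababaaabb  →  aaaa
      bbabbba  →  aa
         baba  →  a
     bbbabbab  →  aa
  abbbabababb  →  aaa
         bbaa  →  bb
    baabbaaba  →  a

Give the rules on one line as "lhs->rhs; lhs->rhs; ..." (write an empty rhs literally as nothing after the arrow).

ab->; abb->aa; ba->a; baa->b

  | aba => a
  | abababaaabb => ababaaabb => abaaabb => aaabb => aaaa
  | bbabbba => babbba => abbba => aaba => aa
  | baba => aba => a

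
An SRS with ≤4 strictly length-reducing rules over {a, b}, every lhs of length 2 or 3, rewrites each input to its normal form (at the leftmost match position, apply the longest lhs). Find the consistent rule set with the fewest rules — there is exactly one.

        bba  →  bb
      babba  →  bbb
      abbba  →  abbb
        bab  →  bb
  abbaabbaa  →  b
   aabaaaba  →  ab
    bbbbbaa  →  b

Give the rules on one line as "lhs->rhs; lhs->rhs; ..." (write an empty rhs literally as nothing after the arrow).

aa->b; aab->ab; ba->b; baa->aa

  | bba => bb
  | babba => bbba => bbb
  | abbba => abbb
  | bab => bb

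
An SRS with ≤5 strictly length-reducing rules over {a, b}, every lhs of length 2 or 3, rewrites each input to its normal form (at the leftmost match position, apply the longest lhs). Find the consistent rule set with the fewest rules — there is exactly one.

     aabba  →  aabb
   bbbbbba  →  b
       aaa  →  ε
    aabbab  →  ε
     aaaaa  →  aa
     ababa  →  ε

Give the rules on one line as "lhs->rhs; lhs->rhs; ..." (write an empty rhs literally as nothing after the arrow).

  | aabba => aabb
  | bbbbbba => babbba => babaa => baaa => b
  | aaa => ε
  | aabbab => aabbb => aaba => aaa => ε

aaa->; aba->aa; bba->bb; bbb->ba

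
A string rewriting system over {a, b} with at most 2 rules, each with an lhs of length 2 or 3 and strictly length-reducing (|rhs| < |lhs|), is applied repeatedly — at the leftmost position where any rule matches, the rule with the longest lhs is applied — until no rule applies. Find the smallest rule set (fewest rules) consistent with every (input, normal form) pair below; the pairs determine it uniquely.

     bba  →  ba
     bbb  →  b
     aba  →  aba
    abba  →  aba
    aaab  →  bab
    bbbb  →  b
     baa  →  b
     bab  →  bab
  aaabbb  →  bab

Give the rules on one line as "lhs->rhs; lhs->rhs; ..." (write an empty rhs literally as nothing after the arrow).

aa->b; bb->b

  | bba => ba
  | bbb => bb => b
  | aba
  | abba => aba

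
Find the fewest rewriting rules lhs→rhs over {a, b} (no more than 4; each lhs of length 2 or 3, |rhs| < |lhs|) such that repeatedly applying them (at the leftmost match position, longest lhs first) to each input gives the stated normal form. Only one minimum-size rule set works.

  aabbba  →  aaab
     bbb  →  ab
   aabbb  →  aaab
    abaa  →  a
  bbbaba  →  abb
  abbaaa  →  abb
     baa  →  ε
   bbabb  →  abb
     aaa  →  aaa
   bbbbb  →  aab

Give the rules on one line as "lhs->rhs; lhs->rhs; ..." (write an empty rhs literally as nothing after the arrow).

ba->b; baa->; bba->bb; bbb->ab

  | aabbba => aaaba => aaab
  | bbb => ab
  | aabbb => aaab
  | abaa => a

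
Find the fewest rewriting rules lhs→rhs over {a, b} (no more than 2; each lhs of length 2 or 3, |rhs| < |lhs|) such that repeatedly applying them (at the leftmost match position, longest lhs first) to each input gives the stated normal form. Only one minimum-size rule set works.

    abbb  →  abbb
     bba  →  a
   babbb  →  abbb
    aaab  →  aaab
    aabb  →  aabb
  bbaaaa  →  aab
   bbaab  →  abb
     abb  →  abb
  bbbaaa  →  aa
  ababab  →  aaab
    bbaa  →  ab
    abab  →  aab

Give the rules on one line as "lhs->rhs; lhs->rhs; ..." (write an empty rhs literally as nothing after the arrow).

  | abbb
  | bba => ba => a
  | babbb => abbb
  | aaab

ba->a; baa->ab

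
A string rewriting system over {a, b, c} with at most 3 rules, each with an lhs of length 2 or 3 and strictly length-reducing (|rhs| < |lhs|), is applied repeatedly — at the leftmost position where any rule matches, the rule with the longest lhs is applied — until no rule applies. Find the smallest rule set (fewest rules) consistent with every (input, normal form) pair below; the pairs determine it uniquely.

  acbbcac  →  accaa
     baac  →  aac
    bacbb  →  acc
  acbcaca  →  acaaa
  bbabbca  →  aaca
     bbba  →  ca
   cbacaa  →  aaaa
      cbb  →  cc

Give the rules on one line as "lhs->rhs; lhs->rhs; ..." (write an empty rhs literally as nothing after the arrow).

ba->a; bb->c; cac->aa

  | acbbcac => acccac => accaa
  | baac => aac
  | bacbb => acbb => acc
  | acbcaca => acbaaa => acaaa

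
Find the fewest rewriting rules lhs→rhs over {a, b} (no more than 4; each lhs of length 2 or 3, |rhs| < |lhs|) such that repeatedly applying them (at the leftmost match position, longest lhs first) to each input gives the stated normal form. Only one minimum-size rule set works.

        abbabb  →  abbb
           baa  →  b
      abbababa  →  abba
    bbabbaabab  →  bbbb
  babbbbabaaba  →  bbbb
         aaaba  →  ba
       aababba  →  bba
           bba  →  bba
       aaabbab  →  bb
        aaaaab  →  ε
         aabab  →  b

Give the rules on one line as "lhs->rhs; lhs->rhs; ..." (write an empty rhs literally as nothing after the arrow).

aa->; aaa->; aab->aa; bab->b

  | abbabb => abbb
  | baa => b
  | abbababa => abbaba => abba
  | bbabbaabab => bbbaabab => bbbaaab => bbbb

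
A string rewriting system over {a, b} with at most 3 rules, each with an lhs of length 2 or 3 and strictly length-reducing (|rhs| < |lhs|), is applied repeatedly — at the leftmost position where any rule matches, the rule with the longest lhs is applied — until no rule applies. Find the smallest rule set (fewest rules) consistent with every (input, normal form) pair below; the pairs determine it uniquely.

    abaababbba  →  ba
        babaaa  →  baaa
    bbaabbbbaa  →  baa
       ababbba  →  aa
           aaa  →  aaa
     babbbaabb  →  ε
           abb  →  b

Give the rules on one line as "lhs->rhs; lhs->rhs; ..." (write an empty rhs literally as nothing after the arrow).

  | abaababbba => aababbba => aabbba => abba => ba
  | babaaa => baaa
  | bbaabbbbaa => aaabbbbaa => aabbbaa => abbaa => baa
  | ababbba => abbba => bba => aa

ab->; bb->a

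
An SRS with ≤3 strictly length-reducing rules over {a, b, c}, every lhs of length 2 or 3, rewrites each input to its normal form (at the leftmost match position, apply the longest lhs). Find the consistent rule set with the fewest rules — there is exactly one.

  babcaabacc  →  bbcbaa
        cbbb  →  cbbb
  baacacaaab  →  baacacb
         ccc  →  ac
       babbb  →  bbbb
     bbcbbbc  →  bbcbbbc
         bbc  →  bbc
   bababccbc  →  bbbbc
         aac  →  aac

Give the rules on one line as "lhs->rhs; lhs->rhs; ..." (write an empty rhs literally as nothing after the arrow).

ab->b; cc->a

  | babcaabacc => bbcaabacc => bbcabacc => bbcbacc => bbcbaa
  | cbbb
  | baacacaaab => baacacaab => baacacab => baacacb
  | ccc => ac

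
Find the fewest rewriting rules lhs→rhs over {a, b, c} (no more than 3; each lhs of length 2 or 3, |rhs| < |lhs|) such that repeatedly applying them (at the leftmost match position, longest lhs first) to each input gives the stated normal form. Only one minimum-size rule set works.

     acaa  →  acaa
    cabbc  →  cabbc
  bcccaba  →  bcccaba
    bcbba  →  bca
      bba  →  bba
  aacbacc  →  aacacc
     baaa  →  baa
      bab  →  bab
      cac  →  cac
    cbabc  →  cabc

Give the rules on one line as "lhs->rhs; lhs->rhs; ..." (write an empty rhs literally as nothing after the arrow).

aaa->aa; cb->c

  | acaa
  | cabbc
  | bcccaba
  | bcbba => bcba => bca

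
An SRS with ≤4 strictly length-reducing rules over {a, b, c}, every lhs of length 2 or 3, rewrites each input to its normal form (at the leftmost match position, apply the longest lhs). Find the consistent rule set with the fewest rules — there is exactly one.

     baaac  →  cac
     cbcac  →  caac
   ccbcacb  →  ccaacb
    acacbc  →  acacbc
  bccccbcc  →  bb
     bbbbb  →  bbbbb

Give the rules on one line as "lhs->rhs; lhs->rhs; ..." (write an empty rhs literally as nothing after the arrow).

baa->c; bca->aa; bcc->b

  | baaac => cac
  | cbcac => caac
  | ccbcacb => ccaacb
  | acacbc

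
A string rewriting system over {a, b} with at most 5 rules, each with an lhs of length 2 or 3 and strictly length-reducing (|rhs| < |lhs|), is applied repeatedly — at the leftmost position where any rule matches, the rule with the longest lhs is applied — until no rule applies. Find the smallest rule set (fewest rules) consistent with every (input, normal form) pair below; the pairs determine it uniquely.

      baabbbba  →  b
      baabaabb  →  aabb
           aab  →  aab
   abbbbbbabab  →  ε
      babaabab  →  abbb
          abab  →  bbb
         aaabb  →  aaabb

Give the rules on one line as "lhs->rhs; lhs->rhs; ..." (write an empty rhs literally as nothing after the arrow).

  | baabbbba => babbbba => bbba => bba => ba => b
  | baabaabb => babaabb => aabb
  | aab
  | abbbbbbabab => abbbbbabab => abbbbabab => abbbabab => abbabab => ababab => bbbab => bbab => bab => ε

aba->bb; ba->b; bab->; bba->ba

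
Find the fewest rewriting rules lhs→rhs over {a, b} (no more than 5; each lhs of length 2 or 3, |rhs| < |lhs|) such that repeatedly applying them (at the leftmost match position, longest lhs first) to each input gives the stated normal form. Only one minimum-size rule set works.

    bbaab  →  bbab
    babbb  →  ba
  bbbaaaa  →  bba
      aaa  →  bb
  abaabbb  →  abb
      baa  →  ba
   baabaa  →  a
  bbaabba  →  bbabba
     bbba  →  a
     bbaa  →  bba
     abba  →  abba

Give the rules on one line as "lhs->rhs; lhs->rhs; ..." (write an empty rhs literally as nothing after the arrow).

  | bbaab => bbab
  | babbb => baa => ba
  | bbbaaaa => aaaaa => bbaa => bba
  | aaa => bb

aa->a; aaa->bb; aba->aa; bbb->a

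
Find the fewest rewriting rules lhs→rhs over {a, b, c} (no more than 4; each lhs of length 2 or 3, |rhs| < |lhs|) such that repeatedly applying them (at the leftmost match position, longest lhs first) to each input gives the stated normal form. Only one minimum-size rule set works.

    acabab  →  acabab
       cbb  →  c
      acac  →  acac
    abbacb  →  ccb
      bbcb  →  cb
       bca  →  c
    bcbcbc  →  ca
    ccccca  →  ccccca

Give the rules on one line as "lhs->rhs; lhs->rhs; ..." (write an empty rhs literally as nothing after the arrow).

  | acabab
  | cbb => c
  | acac
  | abbacb => aacb => ccb

aa->c; bb->; bc->a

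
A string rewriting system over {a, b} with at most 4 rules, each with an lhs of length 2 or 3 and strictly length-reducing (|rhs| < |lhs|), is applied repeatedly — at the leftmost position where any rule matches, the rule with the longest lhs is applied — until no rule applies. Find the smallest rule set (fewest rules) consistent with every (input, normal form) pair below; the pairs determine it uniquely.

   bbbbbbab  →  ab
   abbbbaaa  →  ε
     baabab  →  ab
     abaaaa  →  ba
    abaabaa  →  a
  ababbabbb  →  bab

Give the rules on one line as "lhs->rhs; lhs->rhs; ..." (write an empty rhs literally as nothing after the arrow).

aa->; aba->b; bb->

  | bbbbbbab => bbbbab => bbab => ab
  | abbbbaaa => abbaaa => aaaa => aa => ε
  | baabab => bbab => ab
  | abaaaa => baaa => ba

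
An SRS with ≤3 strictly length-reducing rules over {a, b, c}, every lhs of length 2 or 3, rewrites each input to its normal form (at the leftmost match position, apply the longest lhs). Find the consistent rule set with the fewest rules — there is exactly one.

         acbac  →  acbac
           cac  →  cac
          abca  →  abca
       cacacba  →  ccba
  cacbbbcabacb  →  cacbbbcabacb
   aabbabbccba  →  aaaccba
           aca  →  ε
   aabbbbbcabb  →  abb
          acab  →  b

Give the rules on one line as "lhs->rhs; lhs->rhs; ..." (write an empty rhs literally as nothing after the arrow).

aab->aa; aca->

  | acbac
  | cac
  | abca
  | cacacba => ccba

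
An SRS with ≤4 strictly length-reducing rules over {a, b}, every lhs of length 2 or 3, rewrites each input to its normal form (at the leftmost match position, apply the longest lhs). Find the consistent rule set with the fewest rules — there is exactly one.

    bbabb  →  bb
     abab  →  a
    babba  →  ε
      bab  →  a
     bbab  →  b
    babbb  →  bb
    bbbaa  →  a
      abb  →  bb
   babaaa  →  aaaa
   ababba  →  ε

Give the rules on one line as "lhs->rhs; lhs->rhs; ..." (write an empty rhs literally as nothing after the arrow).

  | bbabb => abb => bb
  | abab => bab => a
  | babba => aba => ba => ε
  | bab => a

ab->b; ba->; bab->a; bba->a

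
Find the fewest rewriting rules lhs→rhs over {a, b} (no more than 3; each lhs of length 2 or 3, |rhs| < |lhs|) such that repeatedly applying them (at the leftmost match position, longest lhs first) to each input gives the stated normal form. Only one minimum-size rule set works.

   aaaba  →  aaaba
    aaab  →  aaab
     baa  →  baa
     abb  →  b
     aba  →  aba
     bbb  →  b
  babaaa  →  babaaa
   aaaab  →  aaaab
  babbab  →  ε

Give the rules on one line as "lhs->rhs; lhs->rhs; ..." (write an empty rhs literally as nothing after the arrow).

  | aaaba
  | aaab
  | baa
  | abb => b

abb->b; bb->; bba->b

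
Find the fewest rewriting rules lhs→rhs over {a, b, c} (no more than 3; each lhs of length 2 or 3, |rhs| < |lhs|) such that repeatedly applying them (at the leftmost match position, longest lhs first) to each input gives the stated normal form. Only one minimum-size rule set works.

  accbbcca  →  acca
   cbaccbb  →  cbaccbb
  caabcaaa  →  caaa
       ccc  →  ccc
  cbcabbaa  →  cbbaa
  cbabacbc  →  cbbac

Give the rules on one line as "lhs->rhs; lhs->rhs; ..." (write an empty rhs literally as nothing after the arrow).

ab->b; bc->

  | accbbcca => accbca => acca
  | cbaccbb
  | caabcaaa => cabcaaa => cbcaaa => caaa
  | ccc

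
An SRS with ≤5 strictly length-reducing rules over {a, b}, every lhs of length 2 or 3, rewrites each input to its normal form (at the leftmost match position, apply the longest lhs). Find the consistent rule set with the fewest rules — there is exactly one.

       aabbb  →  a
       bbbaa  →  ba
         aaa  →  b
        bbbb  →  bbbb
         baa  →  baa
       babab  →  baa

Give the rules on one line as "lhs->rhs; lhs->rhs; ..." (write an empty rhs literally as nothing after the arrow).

  | aabbb => ab => a
  | bbbaa => ba
  | aaa => b
  | bbbb

aaa->b; ab->a; abb->; bba->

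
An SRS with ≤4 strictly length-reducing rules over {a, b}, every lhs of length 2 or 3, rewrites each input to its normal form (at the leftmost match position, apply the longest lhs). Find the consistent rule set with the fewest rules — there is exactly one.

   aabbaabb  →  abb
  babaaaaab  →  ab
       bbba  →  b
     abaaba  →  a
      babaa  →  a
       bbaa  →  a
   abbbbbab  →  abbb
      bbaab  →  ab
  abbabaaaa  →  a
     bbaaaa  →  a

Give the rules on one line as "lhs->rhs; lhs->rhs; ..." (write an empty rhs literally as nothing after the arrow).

aa->a; ba->; bba->ab

  | aabbaabb => abbaabb => aababb => ababb => abb
  | babaaaaab => baaaaab => aaaab => aaab => aab => ab
  | bbba => bab => b
  | abaaba => aaba => aba => a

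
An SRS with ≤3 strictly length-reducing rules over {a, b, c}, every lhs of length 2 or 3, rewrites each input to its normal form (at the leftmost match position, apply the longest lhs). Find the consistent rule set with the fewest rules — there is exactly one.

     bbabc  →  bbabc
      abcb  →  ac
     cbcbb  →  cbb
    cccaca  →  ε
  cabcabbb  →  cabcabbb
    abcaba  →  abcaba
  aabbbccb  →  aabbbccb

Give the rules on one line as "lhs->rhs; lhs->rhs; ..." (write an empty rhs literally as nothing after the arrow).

bcb->c; cbc->c; cca->

  | bbabc
  | abcb => ac
  | cbcbb => cbb
  | cccaca => cca => ε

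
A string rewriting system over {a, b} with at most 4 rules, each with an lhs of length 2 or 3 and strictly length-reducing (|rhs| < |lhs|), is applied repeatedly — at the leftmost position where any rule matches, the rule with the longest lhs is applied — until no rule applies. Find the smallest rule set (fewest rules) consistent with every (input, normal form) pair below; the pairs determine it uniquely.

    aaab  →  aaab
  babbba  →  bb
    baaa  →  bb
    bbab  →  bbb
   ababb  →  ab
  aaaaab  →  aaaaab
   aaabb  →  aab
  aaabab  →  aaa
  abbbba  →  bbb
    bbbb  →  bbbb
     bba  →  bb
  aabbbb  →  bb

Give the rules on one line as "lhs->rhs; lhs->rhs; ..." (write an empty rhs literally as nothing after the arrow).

  | aaab
  | babbba => bba => bb
  | baaa => bba => bb
  | bbab => bbb

abb->b; baa->bb; bab->; bba->bb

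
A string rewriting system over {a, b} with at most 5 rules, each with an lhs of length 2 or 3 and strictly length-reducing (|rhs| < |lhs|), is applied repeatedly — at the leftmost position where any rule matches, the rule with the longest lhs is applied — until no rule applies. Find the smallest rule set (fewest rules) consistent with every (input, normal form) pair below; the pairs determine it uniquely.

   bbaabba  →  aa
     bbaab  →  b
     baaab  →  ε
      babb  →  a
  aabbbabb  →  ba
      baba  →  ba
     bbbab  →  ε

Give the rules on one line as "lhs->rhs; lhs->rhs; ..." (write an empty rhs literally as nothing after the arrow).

ab->b; aba->a; abb->ba; bb->

  | bbaabba => aabba => abaa => aa
  | bbaab => aab => ab => b
  | baaab => baab => bab => bb => ε
  | babb => bba => a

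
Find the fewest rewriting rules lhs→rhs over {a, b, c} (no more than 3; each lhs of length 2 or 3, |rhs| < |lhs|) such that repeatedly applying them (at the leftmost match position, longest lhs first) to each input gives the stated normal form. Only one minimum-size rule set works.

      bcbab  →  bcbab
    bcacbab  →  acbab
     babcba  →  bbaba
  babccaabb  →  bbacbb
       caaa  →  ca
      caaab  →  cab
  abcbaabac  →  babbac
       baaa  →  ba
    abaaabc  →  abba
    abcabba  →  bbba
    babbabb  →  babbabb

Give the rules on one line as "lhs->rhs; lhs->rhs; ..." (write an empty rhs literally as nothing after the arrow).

aa->; abc->ba; bca->a

  | bcbab
  | bcacbab => acbab
  | babcba => bbaba
  | babccaabb => bbacaabb => bbacbb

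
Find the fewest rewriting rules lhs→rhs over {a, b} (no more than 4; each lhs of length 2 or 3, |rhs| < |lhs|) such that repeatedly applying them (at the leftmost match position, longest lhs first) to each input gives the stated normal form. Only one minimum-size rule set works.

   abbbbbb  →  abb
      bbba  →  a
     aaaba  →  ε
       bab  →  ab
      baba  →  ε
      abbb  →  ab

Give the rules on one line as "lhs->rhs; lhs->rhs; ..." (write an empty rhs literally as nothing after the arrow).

aa->; ba->a; bbb->b

  | abbbbbb => abbbb => abb
  | bbba => ba => a
  | aaaba => aba => aa => ε
  | bab => ab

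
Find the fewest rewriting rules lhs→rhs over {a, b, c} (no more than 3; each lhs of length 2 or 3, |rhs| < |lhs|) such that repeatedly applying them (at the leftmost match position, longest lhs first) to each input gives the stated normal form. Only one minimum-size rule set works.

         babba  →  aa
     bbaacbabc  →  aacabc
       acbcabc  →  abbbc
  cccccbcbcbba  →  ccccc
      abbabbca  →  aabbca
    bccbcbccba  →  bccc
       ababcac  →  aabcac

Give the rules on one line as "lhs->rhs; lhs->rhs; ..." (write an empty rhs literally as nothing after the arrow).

  | babba => abba => aba => aa
  | bbaacbabc => baacbabc => aacbabc => aacabc
  | acbcabc => accabc => abbbc
  | cccccbcbcbba => ccccccbcbba => cccccccbba => cccccccba => ccccccca => cccccbb => cccccb => ccccc

ba->a; cb->c; cca->bb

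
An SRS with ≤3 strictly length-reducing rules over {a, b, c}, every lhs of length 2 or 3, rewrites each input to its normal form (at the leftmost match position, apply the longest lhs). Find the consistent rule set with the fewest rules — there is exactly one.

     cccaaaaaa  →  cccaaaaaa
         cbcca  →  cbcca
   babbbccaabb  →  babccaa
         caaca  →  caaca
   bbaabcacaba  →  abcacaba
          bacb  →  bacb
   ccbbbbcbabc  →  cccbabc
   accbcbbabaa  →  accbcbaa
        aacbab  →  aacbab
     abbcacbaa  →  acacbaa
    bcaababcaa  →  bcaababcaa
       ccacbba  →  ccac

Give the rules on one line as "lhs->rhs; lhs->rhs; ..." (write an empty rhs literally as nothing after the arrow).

bb->; bba->

  | cccaaaaaa
  | cbcca
  | babbbccaabb => babccaabb => babccaa
  | caaca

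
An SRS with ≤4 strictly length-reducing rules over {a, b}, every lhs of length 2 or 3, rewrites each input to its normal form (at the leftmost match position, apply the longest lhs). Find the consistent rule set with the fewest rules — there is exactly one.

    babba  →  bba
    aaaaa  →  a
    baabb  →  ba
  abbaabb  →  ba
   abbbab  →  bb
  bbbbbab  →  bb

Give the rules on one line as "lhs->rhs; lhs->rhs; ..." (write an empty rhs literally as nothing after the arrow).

aa->; ab->; bbb->ba

  | babba => bba
  | aaaaa => aaa => a
  | baabb => bbb => ba
  | abbaabb => baabb => bbb => ba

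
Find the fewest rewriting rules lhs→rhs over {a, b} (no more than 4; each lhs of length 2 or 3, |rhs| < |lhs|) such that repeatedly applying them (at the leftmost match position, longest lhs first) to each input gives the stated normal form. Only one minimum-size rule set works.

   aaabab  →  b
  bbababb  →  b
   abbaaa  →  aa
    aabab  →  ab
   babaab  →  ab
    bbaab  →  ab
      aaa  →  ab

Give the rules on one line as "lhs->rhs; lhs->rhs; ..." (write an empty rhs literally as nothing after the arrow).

  | aaabab => abbab => abab => b
  | bbababb => bababb => babb => bb => b
  | abbaaa => abaaa => aa
  | aabab => ab

aaa->ab; aba->; ba->; bb->b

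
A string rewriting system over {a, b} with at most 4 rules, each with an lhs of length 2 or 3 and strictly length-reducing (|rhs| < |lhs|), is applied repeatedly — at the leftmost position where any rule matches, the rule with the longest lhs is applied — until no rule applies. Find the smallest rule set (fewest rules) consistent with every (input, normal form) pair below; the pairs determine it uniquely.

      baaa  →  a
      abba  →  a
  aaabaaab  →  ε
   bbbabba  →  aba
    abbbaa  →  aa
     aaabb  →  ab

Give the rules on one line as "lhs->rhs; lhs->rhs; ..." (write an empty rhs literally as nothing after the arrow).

aaa->b; aab->; bb->a; bba->

  | baaa => bb => a
  | abba => a
  | aaabaaab => bbaaab => aab => ε
  | bbbabba => ababba => aba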